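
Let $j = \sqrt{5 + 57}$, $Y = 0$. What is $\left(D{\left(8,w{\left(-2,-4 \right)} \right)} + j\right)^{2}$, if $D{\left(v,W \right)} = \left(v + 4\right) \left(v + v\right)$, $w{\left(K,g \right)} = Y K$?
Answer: $\left(192 + \sqrt{62}\right)^{2} \approx 39950.0$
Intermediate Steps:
$w{\left(K,g \right)} = 0$ ($w{\left(K,g \right)} = 0 K = 0$)
$D{\left(v,W \right)} = 2 v \left(4 + v\right)$ ($D{\left(v,W \right)} = \left(4 + v\right) 2 v = 2 v \left(4 + v\right)$)
$j = \sqrt{62} \approx 7.874$
$\left(D{\left(8,w{\left(-2,-4 \right)} \right)} + j\right)^{2} = \left(2 \cdot 8 \left(4 + 8\right) + \sqrt{62}\right)^{2} = \left(2 \cdot 8 \cdot 12 + \sqrt{62}\right)^{2} = \left(192 + \sqrt{62}\right)^{2}$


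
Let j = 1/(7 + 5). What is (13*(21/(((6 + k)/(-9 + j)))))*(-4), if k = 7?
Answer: 749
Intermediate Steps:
j = 1/12 ≈ 0.083333
(13*(21/(((6 + k)/(-9 + j)))))*(-4) = (13*(21/(((6 + 7)/(-9 + 1/12)))))*(-4) = (13*(21/((13/(-107/12)))))*(-4) = (13*(21/((13*(-12/107)))))*(-4) = (13*(21/(-156/107)))*(-4) = (13*(21*(-107/156)))*(-4) = (13*(-749/52))*(-4) = -749/4*(-4) = 749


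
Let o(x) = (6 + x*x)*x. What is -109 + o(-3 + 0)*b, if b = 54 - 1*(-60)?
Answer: -5239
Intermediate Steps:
b = 114 (b = 54 + 60 = 114)
o(x) = x*(6 + x²) (o(x) = (6 + x²)*x = x*(6 + x²))
-109 + o(-3 + 0)*b = -109 + ((-3 + 0)*(6 + (-3 + 0)²))*114 = -109 - 3*(6 + (-3)²)*114 = -109 - 3*(6 + 9)*114 = -109 - 3*15*114 = -109 - 45*114 = -109 - 5130 = -5239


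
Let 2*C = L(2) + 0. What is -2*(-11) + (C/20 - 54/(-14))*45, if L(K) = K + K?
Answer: 2801/14 ≈ 200.07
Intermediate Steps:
L(K) = 2*K
C = 2 (C = (2*2 + 0)/2 = (4 + 0)/2 = (½)*4 = 2)
-2*(-11) + (C/20 - 54/(-14))*45 = -2*(-11) + (2/20 - 54/(-14))*45 = 22 + (2*(1/20) - 54*(-1/14))*45 = 22 + (⅒ + 27/7)*45 = 22 + (277/70)*45 = 22 + 2493/14 = 2801/14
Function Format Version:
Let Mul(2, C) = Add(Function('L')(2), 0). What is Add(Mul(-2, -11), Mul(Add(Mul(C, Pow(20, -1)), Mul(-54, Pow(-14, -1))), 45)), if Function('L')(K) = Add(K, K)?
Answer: Rational(2801, 14) ≈ 200.07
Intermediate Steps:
Function('L')(K) = Mul(2, K)
C = 2 (C = Mul(Rational(1, 2), Add(Mul(2, 2), 0)) = Mul(Rational(1, 2), Add(4, 0)) = Mul(Rational(1, 2), 4) = 2)
Add(Mul(-2, -11), Mul(Add(Mul(C, Pow(20, -1)), Mul(-54, Pow(-14, -1))), 45)) = Add(Mul(-2, -11), Mul(Add(Mul(2, Pow(20, -1)), Mul(-54, Pow(-14, -1))), 45)) = Add(22, Mul(Add(Mul(2, Rational(1, 20)), Mul(-54, Rational(-1, 14))), 45)) = Add(22, Mul(Add(Rational(1, 10), Rational(27, 7)), 45)) = Add(22, Mul(Rational(277, 70), 45)) = Add(22, Rational(2493, 14)) = Rational(2801, 14)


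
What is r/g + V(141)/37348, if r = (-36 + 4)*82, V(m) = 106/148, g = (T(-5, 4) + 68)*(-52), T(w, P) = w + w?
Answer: 906530637/1041934504 ≈ 0.87005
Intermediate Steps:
T(w, P) = 2*w
g = -3016 (g = (2*(-5) + 68)*(-52) = (-10 + 68)*(-52) = 58*(-52) = -3016)
V(m) = 53/74 (V(m) = 106*(1/148) = 53/74)
r = -2624 (r = -32*82 = -2624)
r/g + V(141)/37348 = -2624/(-3016) + (53/74)/37348 = -2624*(-1/3016) + (53/74)*(1/37348) = 328/377 + 53/2763752 = 906530637/1041934504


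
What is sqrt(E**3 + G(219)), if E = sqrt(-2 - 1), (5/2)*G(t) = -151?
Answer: sqrt(-1510 - 75*I*sqrt(3))/5 ≈ 0.33399 - 7.7789*I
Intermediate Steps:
G(t) = -302/5 (G(t) = (2/5)*(-151) = -302/5)
E = I*sqrt(3) (E = sqrt(-3) = I*sqrt(3) ≈ 1.732*I)
sqrt(E**3 + G(219)) = sqrt((I*sqrt(3))**3 - 302/5) = sqrt(-3*I*sqrt(3) - 302/5) = sqrt(-302/5 - 3*I*sqrt(3))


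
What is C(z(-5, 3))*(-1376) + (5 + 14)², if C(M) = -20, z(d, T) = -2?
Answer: 27881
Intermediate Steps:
C(z(-5, 3))*(-1376) + (5 + 14)² = -20*(-1376) + (5 + 14)² = 27520 + 19² = 27520 + 361 = 27881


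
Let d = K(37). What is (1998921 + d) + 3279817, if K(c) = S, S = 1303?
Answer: 5280041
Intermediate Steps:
K(c) = 1303
d = 1303
(1998921 + d) + 3279817 = (1998921 + 1303) + 3279817 = 2000224 + 3279817 = 5280041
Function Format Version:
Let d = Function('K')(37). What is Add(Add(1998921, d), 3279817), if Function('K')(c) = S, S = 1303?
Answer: 5280041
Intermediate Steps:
Function('K')(c) = 1303
d = 1303
Add(Add(1998921, d), 3279817) = Add(Add(1998921, 1303), 3279817) = Add(2000224, 3279817) = 5280041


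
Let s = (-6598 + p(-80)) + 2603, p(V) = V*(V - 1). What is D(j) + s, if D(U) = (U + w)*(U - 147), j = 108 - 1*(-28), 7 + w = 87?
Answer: 109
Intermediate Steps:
w = 80 (w = -7 + 87 = 80)
p(V) = V*(-1 + V)
j = 136 (j = 108 + 28 = 136)
D(U) = (-147 + U)*(80 + U) (D(U) = (U + 80)*(U - 147) = (80 + U)*(-147 + U) = (-147 + U)*(80 + U))
s = 2485 (s = (-6598 - 80*(-1 - 80)) + 2603 = (-6598 - 80*(-81)) + 2603 = (-6598 + 6480) + 2603 = -118 + 2603 = 2485)
D(j) + s = (-11760 + 136² - 67*136) + 2485 = (-11760 + 18496 - 9112) + 2485 = -2376 + 2485 = 109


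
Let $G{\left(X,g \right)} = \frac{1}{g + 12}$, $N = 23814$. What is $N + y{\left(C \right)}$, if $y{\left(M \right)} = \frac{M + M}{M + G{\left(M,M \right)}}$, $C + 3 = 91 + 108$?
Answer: $\frac{970954502}{40769} \approx 23816.0$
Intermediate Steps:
$C = 196$ ($C = -3 + \left(91 + 108\right) = -3 + 199 = 196$)
$G{\left(X,g \right)} = \frac{1}{12 + g}$
$y{\left(M \right)} = \frac{2 M}{M + \frac{1}{12 + M}}$ ($y{\left(M \right)} = \frac{M + M}{M + \frac{1}{12 + M}} = \frac{2 M}{M + \frac{1}{12 + M}}$)
$N + y{\left(C \right)} = 23814 + 2 \cdot 196 \frac{1}{1 + 196 \left(12 + 196\right)} \left(12 + 196\right) = 23814 + 2 \cdot 196 \frac{1}{1 + 196 \cdot 208} \cdot 208 = 23814 + 2 \cdot 196 \frac{1}{1 + 40768} \cdot 208 = 23814 + 2 \cdot 196 \cdot \frac{1}{40769} \cdot 208 = 23814 + \frac{81536}{40769} = \frac{970954502}{40769}$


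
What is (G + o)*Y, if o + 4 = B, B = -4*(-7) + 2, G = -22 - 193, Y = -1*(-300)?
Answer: -56700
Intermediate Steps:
Y = 300
G = -215
B = 30 (B = 28 + 2 = 30)
o = 26 (o = -4 + 30 = 26)
(G + o)*Y = (-215 + 26)*300 = -189*300 = -56700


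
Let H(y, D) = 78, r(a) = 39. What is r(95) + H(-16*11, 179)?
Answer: 117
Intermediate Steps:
r(95) + H(-16*11, 179) = 39 + 78 = 117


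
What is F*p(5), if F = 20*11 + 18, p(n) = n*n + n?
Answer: 7140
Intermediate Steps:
p(n) = n + n**2 (p(n) = n**2 + n = n + n**2)
F = 238 (F = 220 + 18 = 238)
F*p(5) = 238*(5*(1 + 5)) = 238*(5*6) = 238*30 = 7140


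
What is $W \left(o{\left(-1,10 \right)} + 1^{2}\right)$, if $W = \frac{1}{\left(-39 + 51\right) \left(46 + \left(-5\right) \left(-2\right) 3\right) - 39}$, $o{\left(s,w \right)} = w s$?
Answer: $- \frac{1}{97} \approx -0.010309$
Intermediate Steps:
$o{\left(s,w \right)} = s w$
$W = \frac{1}{873}$ ($W = \frac{1}{12 \left(46 + 10 \cdot 3\right) - 39} = \frac{1}{12 \left(46 + 30\right) - 39} = \frac{1}{12 \cdot 76 - 39} = \frac{1}{912 - 39} = \frac{1}{873} \approx 0.0011455$)
$W \left(o{\left(-1,10 \right)} + 1^{2}\right) = \frac{\left(-1\right) 10 + 1^{2}}{873} = \frac{-10 + 1}{873} = \frac{1}{873} \left(-9\right) = - \frac{1}{97}$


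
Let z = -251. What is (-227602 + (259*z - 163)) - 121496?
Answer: -414270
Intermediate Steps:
(-227602 + (259*z - 163)) - 121496 = (-227602 + (259*(-251) - 163)) - 121496 = (-227602 + (-65009 - 163)) - 121496 = (-227602 - 65172) - 121496 = -292774 - 121496 = -414270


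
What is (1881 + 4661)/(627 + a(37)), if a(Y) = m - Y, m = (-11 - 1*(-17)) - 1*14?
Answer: 3271/291 ≈ 11.241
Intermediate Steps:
m = -8 (m = (-11 + 17) - 14 = 6 - 14 = -8)
a(Y) = -8 - Y
(1881 + 4661)/(627 + a(37)) = (1881 + 4661)/(627 + (-8 - 1*37)) = 6542/(627 + (-8 - 37)) = 6542/(627 - 45) = 6542/582 = 6542*(1/582) = 3271/291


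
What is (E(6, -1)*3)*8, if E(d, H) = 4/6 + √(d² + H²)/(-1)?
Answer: 16 - 24*√37 ≈ -129.99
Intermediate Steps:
E(d, H) = ⅔ - √(H² + d²) (E(d, H) = 4*(⅙) + √(H² + d²)*(-1) = ⅔ - √(H² + d²))
(E(6, -1)*3)*8 = ((⅔ - √((-1)² + 6²))*3)*8 = ((⅔ - √(1 + 36))*3)*8 = ((⅔ - √37)*3)*8 = (2 - 3*√37)*8 = 16 - 24*√37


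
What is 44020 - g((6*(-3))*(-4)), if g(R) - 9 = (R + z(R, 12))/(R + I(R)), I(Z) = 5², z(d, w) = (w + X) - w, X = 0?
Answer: 4268995/97 ≈ 44010.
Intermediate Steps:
z(d, w) = 0 (z(d, w) = (w + 0) - w = w - w = 0)
I(Z) = 25
g(R) = 9 + R/(25 + R) (g(R) = 9 + (R + 0)/(R + 25) = 9 + R/(25 + R))
44020 - g((6*(-3))*(-4)) = 44020 - 5*(45 + 2*((6*(-3))*(-4)))/(25 + (6*(-3))*(-4)) = 44020 - 5*(45 + 2*(-18*(-4)))/(25 - 18*(-4)) = 44020 - 5*(45 + 2*72)/(25 + 72) = 44020 - 5*(45 + 144)/97 = 44020 - 5*189/97 = 44020 - 1*945/97 = 44020 - 945/97 = 4268995/97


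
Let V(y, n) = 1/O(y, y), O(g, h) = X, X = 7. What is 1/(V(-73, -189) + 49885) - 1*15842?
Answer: -5531963025/349196 ≈ -15842.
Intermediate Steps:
O(g, h) = 7
V(y, n) = ⅐ (V(y, n) = 1/7 = ⅐)
1/(V(-73, -189) + 49885) - 1*15842 = 1/(⅐ + 49885) - 1*15842 = 1/(349196/7) - 15842 = 7/349196 - 15842 = -5531963025/349196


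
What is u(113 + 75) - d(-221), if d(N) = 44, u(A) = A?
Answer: 144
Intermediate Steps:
u(113 + 75) - d(-221) = (113 + 75) - 1*44 = 188 - 44 = 144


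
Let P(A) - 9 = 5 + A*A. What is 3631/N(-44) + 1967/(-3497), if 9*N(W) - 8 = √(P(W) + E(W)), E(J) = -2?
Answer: -76494461/549029 + 10893*√487/314 ≈ 626.24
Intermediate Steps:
P(A) = 14 + A² (P(A) = 9 + (5 + A*A) = 9 + (5 + A²) = 14 + A²)
N(W) = 8/9 + √(12 + W²)/9 (N(W) = 8/9 + √((14 + W²) - 2)/9 = 8/9 + √(12 + W²)/9)
3631/N(-44) + 1967/(-3497) = 3631/(8/9 + √(12 + (-44)²)/9) + 1967/(-3497) = 3631/(8/9 + √(12 + 1936)/9) + 1967*(-1/3497) = 3631/(8/9 + √1948/9) - 1967/3497 = 3631/(8/9 + (2*√487)/9) - 1967/3497 = 3631/(8/9 + 2*√487/9) - 1967/3497 = -1967/3497 + 3631/(8/9 + 2*√487/9)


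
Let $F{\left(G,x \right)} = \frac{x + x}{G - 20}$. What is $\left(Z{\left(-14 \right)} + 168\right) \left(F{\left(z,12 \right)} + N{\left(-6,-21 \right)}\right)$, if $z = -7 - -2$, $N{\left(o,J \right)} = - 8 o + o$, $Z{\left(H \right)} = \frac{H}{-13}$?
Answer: $\frac{2255148}{325} \approx 6938.9$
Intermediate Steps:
$Z{\left(H \right)} = - \frac{H}{13}$ ($Z{\left(H \right)} = H \left(- \frac{1}{13}\right) = - \frac{H}{13}$)
$N{\left(o,J \right)} = - 7 o$
$z = -5$ ($z = -7 + 2 = -5$)
$F{\left(G,x \right)} = \frac{2 x}{-20 + G}$
$\left(Z{\left(-14 \right)} + 168\right) \left(F{\left(z,12 \right)} + N{\left(-6,-21 \right)}\right) = \left(\left(- \frac{1}{13}\right) \left(-14\right) + 168\right) \left(2 \cdot 12 \frac{1}{-20 - 5} - -42\right) = \left(\frac{14}{13} + 168\right) \left(2 \cdot 12 \frac{1}{-25} + 42\right) = \frac{2198 \left(2 \cdot 12 \left(- \frac{1}{25}\right) + 42\right)}{13} = \frac{2198 \left(- \frac{24}{25} + 42\right)}{13} = \frac{2198}{13} \cdot \frac{1026}{25} = \frac{2255148}{325}$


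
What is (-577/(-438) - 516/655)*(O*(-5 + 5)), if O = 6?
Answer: 0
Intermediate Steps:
(-577/(-438) - 516/655)*(O*(-5 + 5)) = (-577/(-438) - 516/655)*(6*(-5 + 5)) = (-577*(-1/438) - 516*1/655)*(6*0) = (577/438 - 516/655)*0 = (151927/286890)*0 = 0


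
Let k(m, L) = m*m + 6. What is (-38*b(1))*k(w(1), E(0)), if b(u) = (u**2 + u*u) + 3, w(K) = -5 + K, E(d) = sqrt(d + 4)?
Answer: -4180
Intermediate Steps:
E(d) = sqrt(4 + d)
b(u) = 3 + 2*u**2 (b(u) = (u**2 + u**2) + 3 = 2*u**2 + 3 = 3 + 2*u**2)
k(m, L) = 6 + m**2 (k(m, L) = m**2 + 6 = 6 + m**2)
(-38*b(1))*k(w(1), E(0)) = (-38*(3 + 2*1**2))*(6 + (-5 + 1)**2) = (-38*(3 + 2*1))*(6 + (-4)**2) = (-38*(3 + 2))*(6 + 16) = -38*5*22 = -190*22 = -4180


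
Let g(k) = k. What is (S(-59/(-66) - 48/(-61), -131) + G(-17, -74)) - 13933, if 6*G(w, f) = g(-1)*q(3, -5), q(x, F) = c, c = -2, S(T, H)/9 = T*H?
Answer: -64071209/4026 ≈ -15914.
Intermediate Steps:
S(T, H) = 9*H*T (S(T, H) = 9*(T*H) = 9*(H*T) = 9*H*T)
q(x, F) = -2
G(w, f) = ⅓ (G(w, f) = (-1*(-2))/6 = (⅙)*2 = ⅓)
(S(-59/(-66) - 48/(-61), -131) + G(-17, -74)) - 13933 = (9*(-131)*(-59/(-66) - 48/(-61)) + ⅓) - 13933 = (9*(-131)*(-59*(-1/66) - 48*(-1/61)) + ⅓) - 13933 = (9*(-131)*(59/66 + 48/61) + ⅓) - 13933 = (9*(-131)*(6767/4026) + ⅓) - 13933 = (-2659431/1342 + ⅓) - 13933 = -7976951/4026 - 13933 = -64071209/4026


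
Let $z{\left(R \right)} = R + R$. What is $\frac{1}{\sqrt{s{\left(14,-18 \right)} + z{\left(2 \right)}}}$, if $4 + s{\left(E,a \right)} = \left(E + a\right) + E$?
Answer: $\frac{\sqrt{10}}{10} \approx 0.31623$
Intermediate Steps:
$z{\left(R \right)} = 2 R$
$s{\left(E,a \right)} = -4 + a + 2 E$ ($s{\left(E,a \right)} = -4 + \left(\left(E + a\right) + E\right) = -4 + \left(a + 2 E\right) = -4 + a + 2 E$)
$\frac{1}{\sqrt{s{\left(14,-18 \right)} + z{\left(2 \right)}}} = \frac{1}{\sqrt{\left(-4 - 18 + 2 \cdot 14\right) + 2 \cdot 2}} = \frac{1}{\sqrt{\left(-4 - 18 + 28\right) + 4}} = \frac{1}{\sqrt{6 + 4}} = \frac{1}{\sqrt{10}} = \frac{\sqrt{10}}{10}$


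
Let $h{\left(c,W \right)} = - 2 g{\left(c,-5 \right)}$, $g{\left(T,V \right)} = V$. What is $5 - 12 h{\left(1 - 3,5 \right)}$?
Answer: $-115$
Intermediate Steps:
$h{\left(c,W \right)} = 10$ ($h{\left(c,W \right)} = \left(-2\right) \left(-5\right) = 10$)
$5 - 12 h{\left(1 - 3,5 \right)} = 5 - 120 = -115$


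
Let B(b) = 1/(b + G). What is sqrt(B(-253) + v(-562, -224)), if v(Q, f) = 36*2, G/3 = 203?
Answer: sqrt(2281337)/178 ≈ 8.4854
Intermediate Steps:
G = 609 (G = 3*203 = 609)
v(Q, f) = 72
B(b) = 1/(609 + b) (B(b) = 1/(b + 609) = 1/(609 + b))
sqrt(B(-253) + v(-562, -224)) = sqrt(1/(609 - 253) + 72) = sqrt(1/356 + 72) = sqrt(25633/356) = sqrt(2281337)/178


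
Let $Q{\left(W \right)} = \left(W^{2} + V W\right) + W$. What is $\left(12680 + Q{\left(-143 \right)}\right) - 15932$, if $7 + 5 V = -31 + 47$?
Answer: $\frac{83983}{5} \approx 16797.0$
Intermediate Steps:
$V = \frac{9}{5}$ ($V = - \frac{7}{5} + \frac{-31 + 47}{5} = - \frac{7}{5} + \frac{1}{5} \cdot 16 = - \frac{7}{5} + \frac{16}{5} = \frac{9}{5} \approx 1.8$)
$Q{\left(W \right)} = W^{2} + \frac{14 W}{5}$ ($Q{\left(W \right)} = \left(W^{2} + \frac{9 W}{5}\right) + W = W^{2} + \frac{14 W}{5}$)
$\left(12680 + Q{\left(-143 \right)}\right) - 15932 = \left(12680 + \frac{1}{5} \left(-143\right) \left(14 + 5 \left(-143\right)\right)\right) - 15932 = \left(12680 + \frac{1}{5} \left(-143\right) \left(14 - 715\right)\right) - 15932 = \left(12680 + \frac{1}{5} \left(-143\right) \left(-701\right)\right) - 15932 = \left(12680 + \frac{100243}{5}\right) - 15932 = \frac{163643}{5} - 15932 = \frac{83983}{5}$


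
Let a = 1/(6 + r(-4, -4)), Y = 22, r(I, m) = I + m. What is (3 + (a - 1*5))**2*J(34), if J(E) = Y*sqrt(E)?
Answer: 275*sqrt(34)/2 ≈ 801.76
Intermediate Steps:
a = -1/2 (a = 1/(6 + (-4 - 4)) = 1/(6 - 8) = 1/(-2) = -1/2 ≈ -0.50000)
J(E) = 22*sqrt(E)
(3 + (a - 1*5))**2*J(34) = (3 + (-1/2 - 1*5))**2*(22*sqrt(34)) = (3 + (-1/2 - 5))**2*(22*sqrt(34)) = (3 - 11/2)**2*(22*sqrt(34)) = (-5/2)**2*(22*sqrt(34)) = 25*(22*sqrt(34))/4 = 275*sqrt(34)/2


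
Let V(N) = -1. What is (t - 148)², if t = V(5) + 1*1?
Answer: 21904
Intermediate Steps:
t = 0 (t = -1 + 1*1 = -1 + 1 = 0)
(t - 148)² = (0 - 148)² = (-148)² = 21904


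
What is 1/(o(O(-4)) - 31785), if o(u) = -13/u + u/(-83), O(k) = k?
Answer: -332/10551525 ≈ -3.1465e-5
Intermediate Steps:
o(u) = -13/u - u/83 (o(u) = -13/u + u*(-1/83) = -13/u - u/83)
1/(o(O(-4)) - 31785) = 1/((-13/(-4) - 1/83*(-4)) - 31785) = 1/((-13*(-¼) + 4/83) - 31785) = 1/((13/4 + 4/83) - 31785) = 1/(1095/332 - 31785) = 1/(-10551525/332) = -332/10551525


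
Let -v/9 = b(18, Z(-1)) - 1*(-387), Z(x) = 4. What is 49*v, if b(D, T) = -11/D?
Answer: -340795/2 ≈ -1.7040e+5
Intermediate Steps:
v = -6955/2 (v = -9*(-11/18 - 1*(-387)) = -9*(-11*1/18 + 387) = -9*(-11/18 + 387) = -9*6955/18 = -6955/2 ≈ -3477.5)
49*v = 49*(-6955/2) = -340795/2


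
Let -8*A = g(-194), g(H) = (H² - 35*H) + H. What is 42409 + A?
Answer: 36880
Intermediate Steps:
g(H) = H² - 34*H
A = -5529 (A = -(-97)*(-34 - 194)/4 = -(-97)*(-228)/4 = -⅛*44232 = -5529)
42409 + A = 42409 - 5529 = 36880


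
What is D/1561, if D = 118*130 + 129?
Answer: 15469/1561 ≈ 9.9097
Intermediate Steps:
D = 15469 (D = 15340 + 129 = 15469)
D/1561 = 15469/1561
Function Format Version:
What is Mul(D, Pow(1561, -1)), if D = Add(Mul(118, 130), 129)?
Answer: Rational(15469, 1561) ≈ 9.9097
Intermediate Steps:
D = 15469 (D = Add(15340, 129) = 15469)
Mul(D, Pow(1561, -1)) = Mul(15469, Pow(1561, -1)) = Mul(15469, Rational(1, 1561)) = Rational(15469, 1561)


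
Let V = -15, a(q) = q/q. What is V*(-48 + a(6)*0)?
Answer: 720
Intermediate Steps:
a(q) = 1
V*(-48 + a(6)*0) = -15*(-48 + 1*0) = -15*(-48 + 0) = -15*(-48) = 720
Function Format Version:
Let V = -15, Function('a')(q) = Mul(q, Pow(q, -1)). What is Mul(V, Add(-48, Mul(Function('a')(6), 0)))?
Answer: 720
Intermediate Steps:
Function('a')(q) = 1
Mul(V, Add(-48, Mul(Function('a')(6), 0))) = Mul(-15, Add(-48, Mul(1, 0))) = Mul(-15, Add(-48, 0)) = Mul(-15, -48) = 720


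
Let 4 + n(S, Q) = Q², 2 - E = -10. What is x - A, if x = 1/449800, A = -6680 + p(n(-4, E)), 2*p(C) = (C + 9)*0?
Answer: 3004664001/449800 ≈ 6680.0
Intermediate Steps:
E = 12 (E = 2 - 1*(-10) = 2 + 10 = 12)
n(S, Q) = -4 + Q²
p(C) = 0 (p(C) = ((C + 9)*0)/2 = ((9 + C)*0)/2 = (½)*0 = 0)
A = -6680 (A = -6680 + 0 = -6680)
x = 1/449800 ≈ 2.2232e-6
x - A = 1/449800 - 1*(-6680) = 1/449800 + 6680 = 3004664001/449800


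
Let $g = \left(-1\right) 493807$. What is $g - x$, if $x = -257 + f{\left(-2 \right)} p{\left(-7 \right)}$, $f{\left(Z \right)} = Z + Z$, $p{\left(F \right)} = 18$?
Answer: $-493478$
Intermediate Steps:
$f{\left(Z \right)} = 2 Z$
$x = -329$ ($x = -257 + 2 \left(-2\right) 18 = -257 - 72 = -329$)
$g = -493807$
$g - x = -493807 - -329 = -493807 + 329 = -493478$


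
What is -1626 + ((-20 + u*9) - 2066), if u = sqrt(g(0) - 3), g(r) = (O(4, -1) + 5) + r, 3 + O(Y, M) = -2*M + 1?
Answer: -3712 + 9*sqrt(2) ≈ -3699.3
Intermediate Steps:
O(Y, M) = -2 - 2*M (O(Y, M) = -3 + (-2*M + 1) = -3 + (1 - 2*M) = -2 - 2*M)
g(r) = 5 + r (g(r) = ((-2 - 2*(-1)) + 5) + r = ((-2 + 2) + 5) + r = (0 + 5) + r = 5 + r)
u = sqrt(2) (u = sqrt((5 + 0) - 3) = sqrt(5 - 3) = sqrt(2) ≈ 1.4142)
-1626 + ((-20 + u*9) - 2066) = -1626 + ((-20 + sqrt(2)*9) - 2066) = -1626 + ((-20 + 9*sqrt(2)) - 2066) = -1626 + (-2086 + 9*sqrt(2)) = -3712 + 9*sqrt(2)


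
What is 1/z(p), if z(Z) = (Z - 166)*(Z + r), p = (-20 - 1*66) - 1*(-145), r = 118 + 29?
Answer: -1/22042 ≈ -4.5368e-5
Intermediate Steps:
r = 147
p = 59 (p = (-20 - 66) + 145 = -86 + 145 = 59)
z(Z) = (-166 + Z)*(147 + Z) (z(Z) = (Z - 166)*(Z + 147) = (-166 + Z)*(147 + Z))
1/z(p) = 1/(-24402 + 59² - 19*59) = 1/(-24402 + 3481 - 1121) = 1/(-22042) = -1/22042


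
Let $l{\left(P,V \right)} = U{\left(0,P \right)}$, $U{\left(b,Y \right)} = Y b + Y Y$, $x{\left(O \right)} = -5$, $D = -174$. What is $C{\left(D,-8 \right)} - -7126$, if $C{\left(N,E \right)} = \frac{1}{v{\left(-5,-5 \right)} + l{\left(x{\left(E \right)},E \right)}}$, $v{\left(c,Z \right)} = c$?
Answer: $\frac{142521}{20} \approx 7126.0$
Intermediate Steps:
$U{\left(b,Y \right)} = Y^{2} + Y b$ ($U{\left(b,Y \right)} = Y b + Y^{2} = Y^{2} + Y b$)
$l{\left(P,V \right)} = P^{2}$ ($l{\left(P,V \right)} = P \left(P + 0\right) = P P = P^{2}$)
$C{\left(N,E \right)} = \frac{1}{20}$ ($C{\left(N,E \right)} = \frac{1}{-5 + \left(-5\right)^{2}} = \frac{1}{-5 + 25} = \frac{1}{20}$)
$C{\left(D,-8 \right)} - -7126 = \frac{1}{20} - -7126 = \frac{1}{20} + 7126 = \frac{142521}{20}$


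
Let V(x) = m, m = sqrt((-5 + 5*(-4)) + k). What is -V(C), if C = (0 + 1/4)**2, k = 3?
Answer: -I*sqrt(22) ≈ -4.6904*I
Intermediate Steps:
C = 1/16 (C = (0 + 1/4)**2 = (1/4)**2 = 1/16 ≈ 0.062500)
m = I*sqrt(22) (m = sqrt((-5 + 5*(-4)) + 3) = sqrt((-5 - 20) + 3) = sqrt(-25 + 3) = sqrt(-22) = I*sqrt(22) ≈ 4.6904*I)
V(x) = I*sqrt(22)
-V(C) = -I*sqrt(22)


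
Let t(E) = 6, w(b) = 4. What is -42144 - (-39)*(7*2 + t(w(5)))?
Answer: -41364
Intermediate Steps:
-42144 - (-39)*(7*2 + t(w(5))) = -42144 - (-39)*(7*2 + 6) = -42144 - (-39)*(14 + 6) = -42144 - (-39)*20 = -42144 - 1*(-780) = -42144 + 780 = -41364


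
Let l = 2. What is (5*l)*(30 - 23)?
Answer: 70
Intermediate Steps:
(5*l)*(30 - 23) = (5*2)*(30 - 23) = 10*7 = 70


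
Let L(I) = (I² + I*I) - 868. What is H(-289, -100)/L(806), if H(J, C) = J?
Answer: -289/1298404 ≈ -0.00022258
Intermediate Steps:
L(I) = -868 + 2*I² (L(I) = (I² + I²) - 868 = 2*I² - 868 = -868 + 2*I²)
H(-289, -100)/L(806) = -289/(-868 + 2*806²) = -289/(-868 + 2*649636) = -289/(-868 + 1299272) = -289/1298404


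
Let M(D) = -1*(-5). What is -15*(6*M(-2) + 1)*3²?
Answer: -4185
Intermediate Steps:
M(D) = 5
-15*(6*M(-2) + 1)*3² = -15*(6*5 + 1)*3² = -15*(30 + 1)*9 = -15*31*9 = -465*9 = -4185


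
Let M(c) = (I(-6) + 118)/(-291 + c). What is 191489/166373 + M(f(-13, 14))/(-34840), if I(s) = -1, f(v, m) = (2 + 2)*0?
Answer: 49779979559/43250325080 ≈ 1.1510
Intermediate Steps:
f(v, m) = 0 (f(v, m) = 4*0 = 0)
M(c) = 117/(-291 + c) (M(c) = (-1 + 118)/(-291 + c) = 117/(-291 + c))
191489/166373 + M(f(-13, 14))/(-34840) = 191489/166373 + (117/(-291 + 0))/(-34840) = 191489*(1/166373) + (117/(-291))*(-1/34840) = 191489/166373 + (117*(-1/291))*(-1/34840) = 191489/166373 - 39/97*(-1/34840) = 191489/166373 + 3/259960 = 49779979559/43250325080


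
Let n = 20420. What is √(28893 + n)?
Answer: √49313 ≈ 222.07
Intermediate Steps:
√(28893 + n) = √(28893 + 20420) = √49313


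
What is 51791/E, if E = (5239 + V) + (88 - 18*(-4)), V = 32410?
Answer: 51791/37809 ≈ 1.3698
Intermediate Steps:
E = 37809 (E = (5239 + 32410) + (88 - 18*(-4)) = 37649 + (88 + 72) = 37649 + 160 = 37809)
51791/E = 51791/37809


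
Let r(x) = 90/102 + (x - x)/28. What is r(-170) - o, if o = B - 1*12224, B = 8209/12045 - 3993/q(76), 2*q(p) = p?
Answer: 95934988961/7781070 ≈ 12329.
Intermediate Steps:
q(p) = p/2
r(x) = 15/17 (r(x) = 90*(1/102) + 0*(1/28) = 15/17 + 0 = 15/17)
B = -47783743/457710 (B = 8209/12045 - 3993/((½)*76) = 8209*(1/12045) - 3993/38 = 8209/12045 - 3993*1/38 = 8209/12045 - 3993/38 = -47783743/457710 ≈ -104.40)
o = -5642830783/457710 (o = -47783743/457710 - 1*12224 = -47783743/457710 - 12224 = -5642830783/457710 ≈ -12328.)
r(-170) - o = 15/17 - 1*(-5642830783/457710) = 15/17 + 5642830783/457710 = 95934988961/7781070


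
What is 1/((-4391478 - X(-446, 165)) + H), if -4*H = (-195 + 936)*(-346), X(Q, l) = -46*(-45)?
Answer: -2/8658903 ≈ -2.3098e-7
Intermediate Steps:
X(Q, l) = 2070
H = 128193/2 (H = -(-195 + 936)*(-346)/4 = -741*(-346)/4 = -1/4*(-256386) = 128193/2 ≈ 64097.)
1/((-4391478 - X(-446, 165)) + H) = 1/((-4391478 - 1*2070) + 128193/2) = 1/((-4391478 - 2070) + 128193/2) = 1/(-4393548 + 128193/2) = 1/(-8658903/2) = -2/8658903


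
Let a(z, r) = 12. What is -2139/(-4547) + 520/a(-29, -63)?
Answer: 597527/13641 ≈ 43.804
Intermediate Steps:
-2139/(-4547) + 520/a(-29, -63) = -2139/(-4547) + 520/12 = -2139*(-1/4547) + 520*(1/12) = 2139/4547 + 130/3 = 597527/13641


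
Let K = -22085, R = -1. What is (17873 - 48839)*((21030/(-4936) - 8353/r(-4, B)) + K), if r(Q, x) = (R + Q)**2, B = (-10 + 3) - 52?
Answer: 21421080090657/30850 ≈ 6.9436e+8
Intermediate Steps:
B = -59 (B = -7 - 52 = -59)
r(Q, x) = (-1 + Q)**2
(17873 - 48839)*((21030/(-4936) - 8353/r(-4, B)) + K) = (17873 - 48839)*((21030/(-4936) - 8353/(-1 - 4)**2) - 22085) = -30966*((21030*(-1/4936) - 8353/((-5)**2)) - 22085) = -30966*((-10515/2468 - 8353/25) - 22085) = -30966*(-20878079/61700 - 22085) = -30966*(-1383522579/61700) = 21421080090657/30850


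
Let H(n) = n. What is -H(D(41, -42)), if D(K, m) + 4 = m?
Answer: 46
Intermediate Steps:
D(K, m) = -4 + m
-H(D(41, -42)) = -(-4 - 42) = -1*(-46) = 46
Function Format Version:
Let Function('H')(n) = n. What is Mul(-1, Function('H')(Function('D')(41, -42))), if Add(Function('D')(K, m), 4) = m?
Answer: 46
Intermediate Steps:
Function('D')(K, m) = Add(-4, m)
Mul(-1, Function('H')(Function('D')(41, -42))) = Mul(-1, Add(-4, -42)) = Mul(-1, -46) = 46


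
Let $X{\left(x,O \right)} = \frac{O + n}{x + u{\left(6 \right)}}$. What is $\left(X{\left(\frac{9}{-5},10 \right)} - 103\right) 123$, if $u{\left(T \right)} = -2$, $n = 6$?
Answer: $- \frac{250551}{19} \approx -13187.0$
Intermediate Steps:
$X{\left(x,O \right)} = \frac{6 + O}{-2 + x}$ ($X{\left(x,O \right)} = \frac{O + 6}{x - 2} = \frac{6 + O}{-2 + x}$)
$\left(X{\left(\frac{9}{-5},10 \right)} - 103\right) 123 = \left(\frac{6 + 10}{-2 + \frac{9}{-5}} - 103\right) 123 = \left(\frac{1}{-2 + 9 \left(- \frac{1}{5}\right)} 16 - 103\right) 123 = \left(\frac{1}{-2 - \frac{9}{5}} \cdot 16 - 103\right) 123 = \left(\frac{1}{- \frac{19}{5}} \cdot 16 - 103\right) 123 = \left(\left(- \frac{5}{19}\right) 16 - 103\right) 123 = \left(- \frac{80}{19} - 103\right) 123 = \left(- \frac{2037}{19}\right) 123 = - \frac{250551}{19}$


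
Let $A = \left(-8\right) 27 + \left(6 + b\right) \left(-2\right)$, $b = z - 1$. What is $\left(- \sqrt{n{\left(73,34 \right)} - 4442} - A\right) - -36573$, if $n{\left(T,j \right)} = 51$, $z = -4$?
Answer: $36791 - i \sqrt{4391} \approx 36791.0 - 66.265 i$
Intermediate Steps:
$b = -5$ ($b = -4 - 1 = -5$)
$A = -218$ ($A = \left(-8\right) 27 + \left(6 - 5\right) \left(-2\right) = -216 + 1 \left(-2\right) = -216 - 2 = -218$)
$\left(- \sqrt{n{\left(73,34 \right)} - 4442} - A\right) - -36573 = \left(- \sqrt{51 - 4442} - -218\right) - -36573 = \left(- \sqrt{-4391} + 218\right) + 36573 = \left(- i \sqrt{4391} + 218\right) + 36573 = \left(218 - i \sqrt{4391}\right) + 36573 = 36791 - i \sqrt{4391}$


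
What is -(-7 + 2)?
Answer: 5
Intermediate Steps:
-(-7 + 2) = -1*(-5) = 5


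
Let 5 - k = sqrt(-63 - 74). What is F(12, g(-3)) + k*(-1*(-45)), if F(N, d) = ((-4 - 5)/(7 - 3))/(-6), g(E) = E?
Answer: 1803/8 - 45*I*sqrt(137) ≈ 225.38 - 526.71*I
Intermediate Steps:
k = 5 - I*sqrt(137) (k = 5 - sqrt(-63 - 74) = 5 - sqrt(-137) = 5 - I*sqrt(137) ≈ 5.0 - 11.705*I)
F(N, d) = 3/8 (F(N, d) = -9/4*(-1/6) = 3/8)
F(12, g(-3)) + k*(-1*(-45)) = 3/8 + (5 - I*sqrt(137))*(-1*(-45)) = 3/8 + (5 - I*sqrt(137))*45 = 3/8 + (225 - 45*I*sqrt(137)) = 1803/8 - 45*I*sqrt(137)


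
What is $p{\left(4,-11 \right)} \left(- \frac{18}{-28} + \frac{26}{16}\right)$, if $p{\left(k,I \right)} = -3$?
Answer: $- \frac{381}{56} \approx -6.8036$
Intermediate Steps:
$p{\left(4,-11 \right)} \left(- \frac{18}{-28} + \frac{26}{16}\right) = - 3 \left(- \frac{18}{-28} + \frac{26}{16}\right) = - 3 \left(\left(-18\right) \left(- \frac{1}{28}\right) + 26 \cdot \frac{1}{16}\right) = - 3 \left(\frac{9}{14} + \frac{13}{8}\right) = \left(-3\right) \frac{127}{56} = - \frac{381}{56}$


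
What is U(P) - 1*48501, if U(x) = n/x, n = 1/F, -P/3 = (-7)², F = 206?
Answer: -1468707283/30282 ≈ -48501.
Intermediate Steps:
P = -147 (P = -3*(-7)² = -3*49 = -147)
n = 1/206 ≈ 0.0048544
U(x) = 1/(206*x)
U(P) - 1*48501 = (1/206)/(-147) - 1*48501 = (1/206)*(-1/147) - 48501 = -1/30282 - 48501 = -1468707283/30282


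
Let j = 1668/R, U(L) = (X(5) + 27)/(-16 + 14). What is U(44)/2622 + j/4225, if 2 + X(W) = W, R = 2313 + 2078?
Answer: -91302043/16214426150 ≈ -0.0056309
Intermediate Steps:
R = 4391
X(W) = -2 + W
U(L) = -15 (U(L) = ((-2 + 5) + 27)/(-16 + 14) = (3 + 27)/(-2) = 30*(-½) = -15)
j = 1668/4391 ≈ 0.37987
U(44)/2622 + j/4225 = -15/2622 + (1668/4391)/4225 = -15*1/2622 + (1668/4391)*(1/4225) = -5/874 + 1668/18551975 = -91302043/16214426150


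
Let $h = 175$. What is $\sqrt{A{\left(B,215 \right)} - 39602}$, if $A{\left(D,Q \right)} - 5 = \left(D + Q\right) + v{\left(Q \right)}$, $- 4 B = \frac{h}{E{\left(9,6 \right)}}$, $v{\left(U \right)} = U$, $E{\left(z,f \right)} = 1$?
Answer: $\frac{3 i \sqrt{17427}}{2} \approx 198.02 i$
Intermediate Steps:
$B = - \frac{175}{4}$ ($B = - \frac{175 \cdot 1^{-1}}{4} = - \frac{175 \cdot 1}{4} = \left(- \frac{1}{4}\right) 175 = - \frac{175}{4} \approx -43.75$)
$A{\left(D,Q \right)} = 5 + D + 2 Q$ ($A{\left(D,Q \right)} = 5 + \left(\left(D + Q\right) + Q\right) = 5 + \left(D + 2 Q\right) = 5 + D + 2 Q$)
$\sqrt{A{\left(B,215 \right)} - 39602} = \sqrt{\left(5 - \frac{175}{4} + 2 \cdot 215\right) - 39602} = \sqrt{\left(5 - \frac{175}{4} + 430\right) - 39602} = \sqrt{\frac{1565}{4} - 39602} = \sqrt{- \frac{156843}{4}} = \frac{3 i \sqrt{17427}}{2}$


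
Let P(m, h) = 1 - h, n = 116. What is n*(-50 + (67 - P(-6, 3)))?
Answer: 2204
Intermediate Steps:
n*(-50 + (67 - P(-6, 3))) = 116*(-50 + (67 - (1 - 1*3))) = 116*(-50 + (67 - (1 - 3))) = 116*(-50 + (67 - 1*(-2))) = 116*(-50 + (67 + 2)) = 116*(-50 + 69) = 116*19 = 2204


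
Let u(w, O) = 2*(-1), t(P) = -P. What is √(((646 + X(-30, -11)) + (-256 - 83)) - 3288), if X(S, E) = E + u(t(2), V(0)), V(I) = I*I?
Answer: I*√2994 ≈ 54.717*I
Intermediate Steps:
V(I) = I²
u(w, O) = -2
X(S, E) = -2 + E (X(S, E) = E - 2 = -2 + E)
√(((646 + X(-30, -11)) + (-256 - 83)) - 3288) = √(((646 + (-2 - 11)) + (-256 - 83)) - 3288) = √(((646 - 13) - 339) - 3288) = √((633 - 339) - 3288) = √(294 - 3288) = √(-2994) = I*√2994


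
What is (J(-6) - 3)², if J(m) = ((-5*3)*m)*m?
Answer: 294849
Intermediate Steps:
J(m) = -15*m² (J(m) = (-15*m)*m = -15*m²)
(J(-6) - 3)² = (-15*(-6)² - 3)² = (-15*36 - 3)² = (-540 - 3)² = (-543)² = 294849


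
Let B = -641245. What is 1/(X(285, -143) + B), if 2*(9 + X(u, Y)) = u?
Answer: -2/1282223 ≈ -1.5598e-6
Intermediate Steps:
X(u, Y) = -9 + u/2
1/(X(285, -143) + B) = 1/((-9 + (½)*285) - 641245) = 1/((-9 + 285/2) - 641245) = 1/(267/2 - 641245) = 1/(-1282223/2) = -2/1282223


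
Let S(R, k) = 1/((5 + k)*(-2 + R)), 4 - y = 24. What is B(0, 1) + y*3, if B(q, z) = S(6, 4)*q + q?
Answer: -60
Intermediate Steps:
y = -20 (y = 4 - 1*24 = 4 - 24 = -20)
S(R, k) = 1/((-2 + R)*(5 + k))
B(q, z) = 37*q/36 (B(q, z) = q/(-10 - 2*4 + 5*6 + 6*4) + q = q/(-10 - 8 + 30 + 24) + q = q/36 + q = 37*q/36)
B(0, 1) + y*3 = (37/36)*0 - 20*3 = 0 - 60 = -60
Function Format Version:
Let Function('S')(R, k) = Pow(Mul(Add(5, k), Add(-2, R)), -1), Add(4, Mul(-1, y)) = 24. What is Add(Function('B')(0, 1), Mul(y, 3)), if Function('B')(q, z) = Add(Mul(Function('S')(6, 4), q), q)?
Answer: -60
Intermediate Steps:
y = -20 (y = Add(4, Mul(-1, 24)) = Add(4, -24) = -20)
Function('S')(R, k) = Mul(Pow(Add(-2, R), -1), Pow(Add(5, k), -1)) (Function('S')(R, k) = Pow(Mul(Add(-2, R), Add(5, k)), -1) = Mul(Pow(Add(-2, R), -1), Pow(Add(5, k), -1)))
Function('B')(q, z) = Mul(Rational(37, 36), q) (Function('B')(q, z) = Add(Mul(Pow(Add(-10, Mul(-2, 4), Mul(5, 6), Mul(6, 4)), -1), q), q) = Add(Mul(Pow(Add(-10, -8, 30, 24), -1), q), q) = Add(Mul(Pow(36, -1), q), q) = Add(Mul(Rational(1, 36), q), q) = Mul(Rational(37, 36), q))
Add(Function('B')(0, 1), Mul(y, 3)) = Add(Mul(Rational(37, 36), 0), Mul(-20, 3)) = Add(0, -60) = -60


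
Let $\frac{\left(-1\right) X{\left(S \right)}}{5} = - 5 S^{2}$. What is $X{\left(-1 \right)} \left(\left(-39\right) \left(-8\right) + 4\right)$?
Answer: $7900$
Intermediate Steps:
$X{\left(S \right)} = 25 S^{2}$ ($X{\left(S \right)} = - 5 \left(- 5 S^{2}\right) = 25 S^{2}$)
$X{\left(-1 \right)} \left(\left(-39\right) \left(-8\right) + 4\right) = 25 \left(-1\right)^{2} \left(\left(-39\right) \left(-8\right) + 4\right) = 25 \cdot 1 \left(312 + 4\right) = 25 \cdot 316 = 7900$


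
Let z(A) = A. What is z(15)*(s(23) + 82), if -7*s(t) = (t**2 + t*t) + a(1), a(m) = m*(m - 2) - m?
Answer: -7230/7 ≈ -1032.9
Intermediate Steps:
a(m) = -m + m*(-2 + m) (a(m) = m*(-2 + m) - m = -m + m*(-2 + m))
s(t) = 2/7 - 2*t**2/7 (s(t) = -((t**2 + t*t) + 1*(-3 + 1))/7 = -((t**2 + t**2) + 1*(-2))/7 = -(2*t**2 - 2)/7 = -(-2 + 2*t**2)/7 = 2/7 - 2*t**2/7)
z(15)*(s(23) + 82) = 15*((2/7 - 2/7*23**2) + 82) = 15*((2/7 - 2/7*529) + 82) = 15*((2/7 - 1058/7) + 82) = 15*(-1056/7 + 82) = 15*(-482/7) = -7230/7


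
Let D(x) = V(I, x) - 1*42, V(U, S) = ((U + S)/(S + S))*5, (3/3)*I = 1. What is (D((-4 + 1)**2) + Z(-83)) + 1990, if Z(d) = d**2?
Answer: 79558/9 ≈ 8839.8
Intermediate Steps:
I = 1
V(U, S) = 5*(S + U)/(2*S) (V(U, S) = ((S + U)/((2*S)))*5 = ((S + U)*(1/(2*S)))*5 = ((S + U)/(2*S))*5 = 5*(S + U)/(2*S))
D(x) = -42 + 5*(1 + x)/(2*x) (D(x) = 5*(x + 1)/(2*x) - 1*42 = 5*(1 + x)/(2*x) - 42 = -42 + 5*(1 + x)/(2*x))
(D((-4 + 1)**2) + Z(-83)) + 1990 = ((5 - 79*(-4 + 1)**2)/(2*((-4 + 1)**2)) + (-83)**2) + 1990 = ((5 - 79*(-3)**2)/(2*((-3)**2)) + 6889) + 1990 = ((1/2)*(5 - 79*9)/9 + 6889) + 1990 = ((1/2)*(1/9)*(5 - 711) + 6889) + 1990 = ((1/2)*(1/9)*(-706) + 6889) + 1990 = (-353/9 + 6889) + 1990 = 61648/9 + 1990 = 79558/9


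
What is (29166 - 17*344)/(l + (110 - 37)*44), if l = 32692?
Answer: 11659/17952 ≈ 0.64945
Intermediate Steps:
(29166 - 17*344)/(l + (110 - 37)*44) = (29166 - 17*344)/(32692 + (110 - 37)*44) = (29166 - 5848)/(32692 + 73*44) = 23318/(32692 + 3212) = 23318/35904 = 23318*(1/35904) = 11659/17952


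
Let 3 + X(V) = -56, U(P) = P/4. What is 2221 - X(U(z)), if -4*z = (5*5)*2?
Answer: 2280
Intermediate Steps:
z = -25/2 (z = -5*5*2/4 = -25*2/4 = -¼*50 = -25/2 ≈ -12.500)
U(P) = P/4 (U(P) = P*(¼) = P/4)
X(V) = -59 (X(V) = -3 - 56 = -59)
2221 - X(U(z)) = 2221 - 1*(-59) = 2221 + 59 = 2280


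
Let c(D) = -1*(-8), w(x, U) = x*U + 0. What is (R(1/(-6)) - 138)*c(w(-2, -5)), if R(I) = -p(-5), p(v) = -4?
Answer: -1072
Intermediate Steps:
w(x, U) = U*x (w(x, U) = U*x + 0 = U*x)
c(D) = 8
R(I) = 4 (R(I) = -1*(-4) = 4)
(R(1/(-6)) - 138)*c(w(-2, -5)) = (4 - 138)*8 = -134*8 = -1072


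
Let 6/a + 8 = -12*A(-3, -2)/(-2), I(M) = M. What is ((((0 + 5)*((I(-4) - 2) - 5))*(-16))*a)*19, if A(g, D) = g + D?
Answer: -2640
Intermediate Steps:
A(g, D) = D + g
a = -3/19 (a = 6/(-8 - 12*(-2 - 3)/(-2)) = 6/(-8 - (-60)*(-1)/2) = 6/(-8 - 12*5/2) = 6/(-8 - 30) = 6/(-38) = 6*(-1/38) = -3/19 ≈ -0.15789)
((((0 + 5)*((I(-4) - 2) - 5))*(-16))*a)*19 = ((((0 + 5)*((-4 - 2) - 5))*(-16))*(-3/19))*19 = (((5*(-6 - 5))*(-16))*(-3/19))*19 = (((5*(-11))*(-16))*(-3/19))*19 = (-55*(-16)*(-3/19))*19 = (880*(-3/19))*19 = -2640/19*19 = -2640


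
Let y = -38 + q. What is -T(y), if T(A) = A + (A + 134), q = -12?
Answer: -34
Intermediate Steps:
y = -50 (y = -38 - 12 = -50)
T(A) = 134 + 2*A (T(A) = A + (134 + A) = 134 + 2*A)
-T(y) = -(134 + 2*(-50)) = -(134 - 100) = -1*34 = -34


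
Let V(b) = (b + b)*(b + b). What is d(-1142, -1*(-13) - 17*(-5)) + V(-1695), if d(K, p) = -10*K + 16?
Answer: 11503536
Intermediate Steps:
V(b) = 4*b² (V(b) = (2*b)*(2*b) = 4*b²)
d(K, p) = 16 - 10*K
d(-1142, -1*(-13) - 17*(-5)) + V(-1695) = (16 - 10*(-1142)) + 4*(-1695)² = (16 + 11420) + 4*2873025 = 11436 + 11492100 = 11503536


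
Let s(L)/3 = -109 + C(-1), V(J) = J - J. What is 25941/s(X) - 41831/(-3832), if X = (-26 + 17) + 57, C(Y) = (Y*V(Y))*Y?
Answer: -28575725/417688 ≈ -68.414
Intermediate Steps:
V(J) = 0
C(Y) = 0 (C(Y) = (Y*0)*Y = 0*Y = 0)
X = 48 (X = -9 + 57 = 48)
s(L) = -327 (s(L) = 3*(-109 + 0) = 3*(-109) = -327)
25941/s(X) - 41831/(-3832) = 25941/(-327) - 41831/(-3832) = 25941*(-1/327) - 41831*(-1/3832) = -8647/109 + 41831/3832 = -28575725/417688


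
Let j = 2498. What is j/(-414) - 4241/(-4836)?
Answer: -1720759/333684 ≈ -5.1569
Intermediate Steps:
j/(-414) - 4241/(-4836) = 2498/(-414) - 4241/(-4836) = 2498*(-1/414) - 4241*(-1/4836) = -1249/207 + 4241/4836 = -1720759/333684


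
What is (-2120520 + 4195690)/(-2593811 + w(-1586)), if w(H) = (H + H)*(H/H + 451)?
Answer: -415034/805511 ≈ -0.51524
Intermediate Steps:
w(H) = 904*H (w(H) = (2*H)*(1 + 451) = (2*H)*452 = 904*H)
(-2120520 + 4195690)/(-2593811 + w(-1586)) = (-2120520 + 4195690)/(-2593811 + 904*(-1586)) = 2075170/(-2593811 - 1433744) = 2075170/(-4027555) = 2075170*(-1/4027555) = -415034/805511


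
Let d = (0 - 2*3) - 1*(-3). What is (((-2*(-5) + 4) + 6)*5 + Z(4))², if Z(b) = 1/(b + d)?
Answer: 10201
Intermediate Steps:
d = -3 (d = (0 - 6) + 3 = -6 + 3 = -3)
Z(b) = 1/(-3 + b) (Z(b) = 1/(b - 3) = 1/(-3 + b))
(((-2*(-5) + 4) + 6)*5 + Z(4))² = (((-2*(-5) + 4) + 6)*5 + 1/(-3 + 4))² = (((10 + 4) + 6)*5 + 1/1)² = ((14 + 6)*5 + 1)² = (20*5 + 1)² = (100 + 1)² = 101² = 10201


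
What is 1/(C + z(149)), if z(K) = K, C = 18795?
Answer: 1/18944 ≈ 5.2787e-5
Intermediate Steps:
1/(C + z(149)) = 1/(18795 + 149) = 1/18944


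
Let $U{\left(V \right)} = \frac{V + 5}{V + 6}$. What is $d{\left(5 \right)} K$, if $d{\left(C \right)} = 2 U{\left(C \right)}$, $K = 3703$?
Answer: $\frac{74060}{11} \approx 6732.7$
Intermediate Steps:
$U{\left(V \right)} = \frac{5 + V}{6 + V}$
$d{\left(C \right)} = \frac{2 \left(5 + C\right)}{6 + C}$ ($d{\left(C \right)} = 2 \frac{5 + C}{6 + C} = \frac{2 \left(5 + C\right)}{6 + C}$)
$d{\left(5 \right)} K = \frac{2 \left(5 + 5\right)}{6 + 5} \cdot 3703 = 2 \cdot \frac{1}{11} \cdot 10 \cdot 3703 = \frac{20}{11} \cdot 3703 = \frac{74060}{11}$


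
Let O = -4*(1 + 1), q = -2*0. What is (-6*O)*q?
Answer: 0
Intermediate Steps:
q = 0
O = -8 (O = -4*2 = -8)
(-6*O)*q = -6*(-8)*0 = 48*0 = 0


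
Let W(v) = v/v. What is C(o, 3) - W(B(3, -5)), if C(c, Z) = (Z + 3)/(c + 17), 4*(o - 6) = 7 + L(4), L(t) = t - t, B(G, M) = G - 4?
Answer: -25/33 ≈ -0.75758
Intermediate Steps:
B(G, M) = -4 + G
L(t) = 0
W(v) = 1
o = 31/4 (o = 6 + (7 + 0)/4 = 6 + (¼)*7 = 6 + 7/4 = 31/4 ≈ 7.7500)
C(c, Z) = (3 + Z)/(17 + c)
C(o, 3) - W(B(3, -5)) = (3 + 3)/(17 + 31/4) - 1*1 = 6/(99/4) - 1 = (4/99)*6 - 1 = 8/33 - 1 = -25/33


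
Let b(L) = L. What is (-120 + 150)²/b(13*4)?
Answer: 225/13 ≈ 17.308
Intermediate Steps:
(-120 + 150)²/b(13*4) = (-120 + 150)²/((13*4)) = 30²/52 = 900*(1/52) = 225/13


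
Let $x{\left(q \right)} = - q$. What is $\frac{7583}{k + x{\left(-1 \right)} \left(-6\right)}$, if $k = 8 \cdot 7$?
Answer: $\frac{7583}{50} \approx 151.66$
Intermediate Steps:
$k = 56$
$\frac{7583}{k + x{\left(-1 \right)} \left(-6\right)} = \frac{7583}{56 + \left(-1\right) \left(-1\right) \left(-6\right)} = \frac{7583}{56 + 1 \left(-6\right)} = \frac{7583}{56 - 6} = \frac{7583}{50}$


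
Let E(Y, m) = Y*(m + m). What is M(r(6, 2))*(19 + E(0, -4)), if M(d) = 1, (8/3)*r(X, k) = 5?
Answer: 19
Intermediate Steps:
E(Y, m) = 2*Y*m (E(Y, m) = Y*(2*m) = 2*Y*m)
r(X, k) = 15/8 (r(X, k) = (3/8)*5 = 15/8)
M(r(6, 2))*(19 + E(0, -4)) = 1*(19 + 2*0*(-4)) = 1*(19 + 0) = 1*19 = 19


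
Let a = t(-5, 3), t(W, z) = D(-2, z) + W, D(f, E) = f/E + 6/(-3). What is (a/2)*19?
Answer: -437/6 ≈ -72.833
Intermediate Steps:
D(f, E) = -2 + f/E (D(f, E) = f/E + 6*(-⅓) = f/E - 2 = -2 + f/E)
t(W, z) = -2 + W - 2/z (t(W, z) = (-2 - 2/z) + W = -2 + W - 2/z)
a = -23/3 (a = -2 - 5 - 2/3 = -2 - 5 - 2*⅓ = -2 - 5 - ⅔ = -23/3 ≈ -7.6667)
(a/2)*19 = (-23/3/2)*19 = ((½)*(-23/3))*19 = -23/6*19 = -437/6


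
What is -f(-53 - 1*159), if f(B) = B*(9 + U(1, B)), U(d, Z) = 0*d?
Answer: 1908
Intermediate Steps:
U(d, Z) = 0
f(B) = 9*B (f(B) = B*(9 + 0) = B*9 = 9*B)
-f(-53 - 1*159) = -9*(-53 - 1*159) = -9*(-53 - 159) = -9*(-212) = -1*(-1908) = 1908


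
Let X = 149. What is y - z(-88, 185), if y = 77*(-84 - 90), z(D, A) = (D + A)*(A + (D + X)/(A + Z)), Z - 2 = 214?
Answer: -12574460/401 ≈ -31358.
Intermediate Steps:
Z = 216 (Z = 2 + 214 = 216)
z(D, A) = (A + D)*(A + (149 + D)/(216 + A)) (z(D, A) = (D + A)*(A + (D + 149)/(A + 216)) = (A + D)*(A + (149 + D)/(216 + A)))
y = -13398 (y = 77*(-174) = -13398)
y - z(-88, 185) = -13398 - (185³ + (-88)² + 149*185 + 149*(-88) + 216*185² - 88*185² + 217*185*(-88))/(216 + 185) = -13398 - (6331625 + 7744 + 27565 - 13112 + 216*34225 - 88*34225 - 3532760)/401 = -13398 - (6331625 + 7744 + 27565 - 13112 + 7392600 - 3011800 - 3532760)/401 = -13398 - 7201862/401 = -12574460/401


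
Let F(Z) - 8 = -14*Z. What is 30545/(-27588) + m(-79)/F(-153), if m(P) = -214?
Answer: -35787791/29657100 ≈ -1.2067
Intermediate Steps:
F(Z) = 8 - 14*Z
30545/(-27588) + m(-79)/F(-153) = 30545/(-27588) - 214/(8 - 14*(-153)) = 30545*(-1/27588) - 214/(8 + 2142) = -30545/27588 - 214/2150 = -30545/27588 - 214*1/2150 = -30545/27588 - 107/1075 = -35787791/29657100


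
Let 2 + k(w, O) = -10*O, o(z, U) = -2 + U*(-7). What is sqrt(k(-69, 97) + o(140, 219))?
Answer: I*sqrt(2507) ≈ 50.07*I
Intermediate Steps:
o(z, U) = -2 - 7*U
k(w, O) = -2 - 10*O
sqrt(k(-69, 97) + o(140, 219)) = sqrt((-2 - 10*97) + (-2 - 7*219)) = sqrt((-2 - 970) + (-2 - 1533)) = sqrt(-972 - 1535) = sqrt(-2507) = I*sqrt(2507)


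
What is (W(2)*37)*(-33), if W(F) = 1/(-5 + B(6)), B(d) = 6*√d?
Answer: -6105/191 - 7326*√6/191 ≈ -125.92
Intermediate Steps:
W(F) = 1/(-5 + 6*√6)
(W(2)*37)*(-33) = ((5/191 + 6*√6/191)*37)*(-33) = (185/191 + 222*√6/191)*(-33) = -6105/191 - 7326*√6/191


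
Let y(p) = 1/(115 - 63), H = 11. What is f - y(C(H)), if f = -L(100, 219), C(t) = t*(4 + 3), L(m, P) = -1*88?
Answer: 4575/52 ≈ 87.981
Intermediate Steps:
L(m, P) = -88
C(t) = 7*t (C(t) = t*7 = 7*t)
y(p) = 1/52
f = 88 (f = -1*(-88) = 88)
f - y(C(H)) = 88 - 1*1/52 = 88 - 1/52 = 4575/52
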